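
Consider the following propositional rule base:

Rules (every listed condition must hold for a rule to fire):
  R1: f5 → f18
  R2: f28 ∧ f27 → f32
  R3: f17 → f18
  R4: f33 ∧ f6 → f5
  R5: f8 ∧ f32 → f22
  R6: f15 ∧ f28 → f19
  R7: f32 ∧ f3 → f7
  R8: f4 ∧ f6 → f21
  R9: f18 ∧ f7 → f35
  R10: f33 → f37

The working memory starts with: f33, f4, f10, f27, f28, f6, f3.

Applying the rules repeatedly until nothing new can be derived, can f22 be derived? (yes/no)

Round 1: R2 [f28 ∧ f27 → f32]; R4 [f33 ∧ f6 → f5]; R8 [f4 ∧ f6 → f21]; R10 [f33 → f37]. Adds f32, f5, f21, f37.
Round 2: R1 [f5 → f18]; R7 [f32 ∧ f3 → f7]. Adds f18, f7.
Round 3: R9 [f18 ∧ f7 → f35]. Adds f35.
Fixed point reached. f22 is concluded only by R5; R5 needs f8 (never derived).

no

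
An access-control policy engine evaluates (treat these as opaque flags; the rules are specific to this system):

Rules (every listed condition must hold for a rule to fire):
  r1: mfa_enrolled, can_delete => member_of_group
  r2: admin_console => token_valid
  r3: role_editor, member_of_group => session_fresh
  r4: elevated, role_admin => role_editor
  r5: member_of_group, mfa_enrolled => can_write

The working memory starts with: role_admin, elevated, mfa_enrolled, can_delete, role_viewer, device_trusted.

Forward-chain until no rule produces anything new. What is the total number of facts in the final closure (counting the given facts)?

10

Round 1: r1 [mfa_enrolled, can_delete => member_of_group]; r4 [elevated, role_admin => role_editor]. Adds member_of_group, role_editor.
Round 2: r3 [role_editor, member_of_group => session_fresh]; r5 [member_of_group, mfa_enrolled => can_write]. Adds session_fresh, can_write.
Closure: {can_delete, can_write, device_trusted, elevated, member_of_group, mfa_enrolled, role_admin, role_editor, role_viewer, session_fresh} — 10 facts.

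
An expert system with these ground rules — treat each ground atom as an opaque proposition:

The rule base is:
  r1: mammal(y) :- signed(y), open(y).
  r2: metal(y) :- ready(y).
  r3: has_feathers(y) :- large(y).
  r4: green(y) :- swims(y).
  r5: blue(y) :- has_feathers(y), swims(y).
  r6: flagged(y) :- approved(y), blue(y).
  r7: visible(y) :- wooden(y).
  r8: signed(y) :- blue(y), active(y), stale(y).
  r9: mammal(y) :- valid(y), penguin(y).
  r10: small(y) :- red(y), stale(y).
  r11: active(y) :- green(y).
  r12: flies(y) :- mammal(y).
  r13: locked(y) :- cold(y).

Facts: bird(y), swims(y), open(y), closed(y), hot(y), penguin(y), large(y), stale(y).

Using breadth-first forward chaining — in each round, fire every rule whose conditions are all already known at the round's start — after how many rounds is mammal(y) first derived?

Round 1 fires r3, r4, giving has_feathers(y), green(y).
Round 2 fires r5, r11, giving blue(y), active(y).
Round 3 fires r8, giving signed(y).
Round 4 fires r1, giving mammal(y).
mammal(y) first appears in round 4.

4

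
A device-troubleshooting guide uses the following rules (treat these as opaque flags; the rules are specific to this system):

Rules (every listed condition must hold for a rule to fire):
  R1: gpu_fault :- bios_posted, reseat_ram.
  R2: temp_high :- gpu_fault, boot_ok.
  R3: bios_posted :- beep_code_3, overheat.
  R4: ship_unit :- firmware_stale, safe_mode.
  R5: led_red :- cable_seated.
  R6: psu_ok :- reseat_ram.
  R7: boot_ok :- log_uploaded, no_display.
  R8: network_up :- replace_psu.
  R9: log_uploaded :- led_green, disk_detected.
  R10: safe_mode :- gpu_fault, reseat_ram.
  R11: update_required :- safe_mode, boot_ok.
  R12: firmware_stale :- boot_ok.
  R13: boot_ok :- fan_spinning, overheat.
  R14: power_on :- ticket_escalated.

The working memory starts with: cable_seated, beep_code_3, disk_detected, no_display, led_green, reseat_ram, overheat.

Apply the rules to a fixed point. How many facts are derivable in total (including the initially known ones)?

Round 1: R3 [bios_posted :- beep_code_3, overheat.]; R5 [led_red :- cable_seated.]; R6 [psu_ok :- reseat_ram.]; R9 [log_uploaded :- led_green, disk_detected.]. Adds bios_posted, led_red, psu_ok, log_uploaded.
Round 2: R1 [gpu_fault :- bios_posted, reseat_ram.]; R7 [boot_ok :- log_uploaded, no_display.]. Adds gpu_fault, boot_ok.
Round 3: R2 [temp_high :- gpu_fault, boot_ok.]; R10 [safe_mode :- gpu_fault, reseat_ram.]; R12 [firmware_stale :- boot_ok.]. Adds temp_high, safe_mode, firmware_stale.
Round 4: R4 [ship_unit :- firmware_stale, safe_mode.]; R11 [update_required :- safe_mode, boot_ok.]. Adds ship_unit, update_required.
Closure: {beep_code_3, bios_posted, boot_ok, cable_seated, disk_detected, firmware_stale, gpu_fault, led_green, led_red, log_uploaded, no_display, overheat, psu_ok, reseat_ram, safe_mode, ship_unit, temp_high, update_required} — 18 facts.

18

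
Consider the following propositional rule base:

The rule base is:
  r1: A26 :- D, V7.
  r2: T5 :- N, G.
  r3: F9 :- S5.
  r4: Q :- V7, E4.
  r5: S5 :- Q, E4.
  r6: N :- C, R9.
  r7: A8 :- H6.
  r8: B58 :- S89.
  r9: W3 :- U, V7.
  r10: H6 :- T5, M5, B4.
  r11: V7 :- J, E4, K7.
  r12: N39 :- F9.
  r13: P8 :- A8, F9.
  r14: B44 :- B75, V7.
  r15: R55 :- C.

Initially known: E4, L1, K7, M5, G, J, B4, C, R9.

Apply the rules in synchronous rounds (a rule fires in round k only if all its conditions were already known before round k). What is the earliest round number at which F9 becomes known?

4

[1] r6 [N :- C, R9.]; r11 [V7 :- J, E4, K7.]; r15 [R55 :- C.]. ⇒ new: N, V7, R55.
[2] r2 [T5 :- N, G.]; r4 [Q :- V7, E4.]. ⇒ new: T5, Q.
[3] r5 [S5 :- Q, E4.]; r10 [H6 :- T5, M5, B4.]. ⇒ new: S5, H6.
[4] r3 [F9 :- S5.]; r7 [A8 :- H6.]. ⇒ new: F9, A8.
F9 first appears in round 4.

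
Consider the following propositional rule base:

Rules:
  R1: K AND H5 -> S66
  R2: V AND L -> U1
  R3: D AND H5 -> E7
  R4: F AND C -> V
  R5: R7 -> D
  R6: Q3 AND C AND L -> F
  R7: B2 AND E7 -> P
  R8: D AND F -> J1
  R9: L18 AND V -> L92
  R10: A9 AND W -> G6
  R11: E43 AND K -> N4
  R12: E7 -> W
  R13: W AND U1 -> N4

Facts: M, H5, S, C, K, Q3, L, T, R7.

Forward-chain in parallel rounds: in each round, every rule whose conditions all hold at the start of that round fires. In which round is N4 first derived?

Round 1: R1 [K AND H5 -> S66]; R5 [R7 -> D]; R6 [Q3 AND C AND L -> F]. Adds S66, D, F.
Round 2: R3 [D AND H5 -> E7]; R4 [F AND C -> V]; R8 [D AND F -> J1]. Adds E7, V, J1.
Round 3: R2 [V AND L -> U1]; R12 [E7 -> W]. Adds U1, W.
Round 4: R13 [W AND U1 -> N4]. Adds N4.
N4 first appears in round 4.

4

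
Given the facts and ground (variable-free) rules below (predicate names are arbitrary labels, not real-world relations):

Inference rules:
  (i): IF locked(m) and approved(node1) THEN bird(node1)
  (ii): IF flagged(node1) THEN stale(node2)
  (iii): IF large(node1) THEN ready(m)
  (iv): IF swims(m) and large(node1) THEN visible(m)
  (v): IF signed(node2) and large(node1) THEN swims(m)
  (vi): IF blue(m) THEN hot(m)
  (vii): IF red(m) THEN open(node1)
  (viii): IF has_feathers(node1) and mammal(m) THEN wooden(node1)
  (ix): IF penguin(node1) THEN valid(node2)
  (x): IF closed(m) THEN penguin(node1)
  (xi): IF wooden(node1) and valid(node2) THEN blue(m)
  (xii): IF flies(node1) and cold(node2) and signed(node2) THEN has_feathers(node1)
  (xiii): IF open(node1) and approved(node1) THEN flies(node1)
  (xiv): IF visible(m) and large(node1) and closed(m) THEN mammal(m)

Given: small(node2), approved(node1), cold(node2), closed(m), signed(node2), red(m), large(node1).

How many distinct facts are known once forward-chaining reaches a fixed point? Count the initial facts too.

19

Round 1: (iii) [IF large(node1) THEN ready(m)]; (v) [IF signed(node2) and large(node1) THEN swims(m)]; (vii) [IF red(m) THEN open(node1)]; (x) [IF closed(m) THEN penguin(node1)]. Adds ready(m), swims(m), open(node1), penguin(node1).
Round 2: (iv) [IF swims(m) and large(node1) THEN visible(m)]; (ix) [IF penguin(node1) THEN valid(node2)]; (xiii) [IF open(node1) and approved(node1) THEN flies(node1)]. Adds visible(m), valid(node2), flies(node1).
Round 3: (xii) [IF flies(node1) and cold(node2) and signed(node2) THEN has_feathers(node1)]; (xiv) [IF visible(m) and large(node1) and closed(m) THEN mammal(m)]. Adds has_feathers(node1), mammal(m).
Round 4: (viii) [IF has_feathers(node1) and mammal(m) THEN wooden(node1)]. Adds wooden(node1).
Round 5: (xi) [IF wooden(node1) and valid(node2) THEN blue(m)]. Adds blue(m).
Round 6: (vi) [IF blue(m) THEN hot(m)]. Adds hot(m).
Closure: {approved(node1), blue(m), closed(m), cold(node2), flies(node1), has_feathers(node1), hot(m), large(node1), mammal(m), open(node1), penguin(node1), ready(m), red(m), signed(node2), small(node2), swims(m), valid(node2), visible(m), wooden(node1)} — 19 facts.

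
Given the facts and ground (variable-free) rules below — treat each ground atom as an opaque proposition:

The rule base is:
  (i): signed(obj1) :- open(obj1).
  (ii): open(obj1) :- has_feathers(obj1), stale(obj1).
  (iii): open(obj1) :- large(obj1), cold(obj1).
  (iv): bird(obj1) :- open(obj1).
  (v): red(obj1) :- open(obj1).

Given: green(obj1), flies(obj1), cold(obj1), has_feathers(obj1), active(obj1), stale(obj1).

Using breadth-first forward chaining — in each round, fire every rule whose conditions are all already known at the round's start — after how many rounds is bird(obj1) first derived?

Round 1: (ii) [open(obj1) :- has_feathers(obj1), stale(obj1).]. New: open(obj1).
Round 2: (i) [signed(obj1) :- open(obj1).]; (iv) [bird(obj1) :- open(obj1).]; (v) [red(obj1) :- open(obj1).]. New: signed(obj1), bird(obj1), red(obj1).
bird(obj1) first appears in round 2.

2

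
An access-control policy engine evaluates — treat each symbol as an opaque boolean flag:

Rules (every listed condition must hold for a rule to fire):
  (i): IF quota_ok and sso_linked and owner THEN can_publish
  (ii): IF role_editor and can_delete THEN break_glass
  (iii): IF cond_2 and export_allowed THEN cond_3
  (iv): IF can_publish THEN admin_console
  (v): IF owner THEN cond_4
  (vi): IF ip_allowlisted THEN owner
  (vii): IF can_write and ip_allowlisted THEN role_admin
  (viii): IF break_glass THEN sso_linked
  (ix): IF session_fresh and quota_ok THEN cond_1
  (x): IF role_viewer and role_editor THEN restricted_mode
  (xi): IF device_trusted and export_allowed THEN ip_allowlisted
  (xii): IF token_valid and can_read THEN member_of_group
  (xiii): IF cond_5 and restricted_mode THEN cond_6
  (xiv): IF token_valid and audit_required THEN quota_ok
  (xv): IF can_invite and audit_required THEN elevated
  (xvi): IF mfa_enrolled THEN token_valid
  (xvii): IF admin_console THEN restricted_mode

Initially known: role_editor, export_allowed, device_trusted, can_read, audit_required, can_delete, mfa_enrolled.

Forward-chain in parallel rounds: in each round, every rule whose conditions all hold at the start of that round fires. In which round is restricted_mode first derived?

Round 1 — (ii), (xi), (xvi), derive break_glass, ip_allowlisted, token_valid.
Round 2 — (vi), (viii), (xii), (xiv), derive owner, sso_linked, member_of_group, quota_ok.
Round 3 — (i), (v), derive can_publish, cond_4.
Round 4 — (iv), derive admin_console.
Round 5 — (xvii), derive restricted_mode.
restricted_mode first appears in round 5.

5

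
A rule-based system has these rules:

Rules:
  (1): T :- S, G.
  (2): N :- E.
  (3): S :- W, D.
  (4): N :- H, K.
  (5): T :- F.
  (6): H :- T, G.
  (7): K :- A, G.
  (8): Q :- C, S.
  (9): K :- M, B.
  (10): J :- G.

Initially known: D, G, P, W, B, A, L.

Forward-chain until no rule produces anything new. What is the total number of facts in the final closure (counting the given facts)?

Round 1 fires (3), (7), (10), giving S, K, J.
Round 2 fires (1), giving T.
Round 3 fires (6), giving H.
Round 4 fires (4), giving N.
Closure: {A, B, D, G, H, J, K, L, N, P, S, T, W} — 13 facts.

13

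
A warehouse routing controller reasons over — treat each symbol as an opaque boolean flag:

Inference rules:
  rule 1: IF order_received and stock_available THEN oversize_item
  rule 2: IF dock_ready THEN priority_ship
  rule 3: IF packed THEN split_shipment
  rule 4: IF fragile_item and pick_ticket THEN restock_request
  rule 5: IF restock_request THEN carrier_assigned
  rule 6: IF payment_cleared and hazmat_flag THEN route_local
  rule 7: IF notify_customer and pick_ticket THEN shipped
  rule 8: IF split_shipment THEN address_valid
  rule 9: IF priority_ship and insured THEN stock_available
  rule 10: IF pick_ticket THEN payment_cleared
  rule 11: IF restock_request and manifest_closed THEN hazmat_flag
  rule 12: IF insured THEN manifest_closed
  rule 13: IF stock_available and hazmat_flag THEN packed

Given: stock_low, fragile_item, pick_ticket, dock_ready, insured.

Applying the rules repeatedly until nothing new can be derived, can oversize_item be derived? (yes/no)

no

Round 1: rule 2 [IF dock_ready THEN priority_ship]; rule 4 [IF fragile_item and pick_ticket THEN restock_request]; rule 10 [IF pick_ticket THEN payment_cleared]; rule 12 [IF insured THEN manifest_closed]. Adds priority_ship, restock_request, payment_cleared, manifest_closed.
Round 2: rule 5 [IF restock_request THEN carrier_assigned]; rule 9 [IF priority_ship and insured THEN stock_available]; rule 11 [IF restock_request and manifest_closed THEN hazmat_flag]. Adds carrier_assigned, stock_available, hazmat_flag.
Round 3: rule 6 [IF payment_cleared and hazmat_flag THEN route_local]; rule 13 [IF stock_available and hazmat_flag THEN packed]. Adds route_local, packed.
Round 4: rule 3 [IF packed THEN split_shipment]. Adds split_shipment.
Round 5: rule 8 [IF split_shipment THEN address_valid]. Adds address_valid.
Fixed point reached. oversize_item is concluded only by rule 1; rule 1 needs order_received (never derived).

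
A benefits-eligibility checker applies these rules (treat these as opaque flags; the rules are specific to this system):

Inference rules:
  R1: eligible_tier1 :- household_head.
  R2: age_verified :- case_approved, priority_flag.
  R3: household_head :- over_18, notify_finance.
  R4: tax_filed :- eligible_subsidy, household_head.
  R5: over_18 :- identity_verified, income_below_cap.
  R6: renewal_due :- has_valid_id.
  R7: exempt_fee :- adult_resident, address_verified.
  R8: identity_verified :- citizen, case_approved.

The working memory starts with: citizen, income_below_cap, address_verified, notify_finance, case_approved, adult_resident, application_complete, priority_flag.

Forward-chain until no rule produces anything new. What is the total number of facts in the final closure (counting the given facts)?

14

Round 1 — R2, R7, R8, derive age_verified, exempt_fee, identity_verified.
Round 2 — R5, derive over_18.
Round 3 — R3, derive household_head.
Round 4 — R1, derive eligible_tier1.
Closure: {address_verified, adult_resident, age_verified, application_complete, case_approved, citizen, eligible_tier1, exempt_fee, household_head, identity_verified, income_below_cap, notify_finance, over_18, priority_flag} — 14 facts.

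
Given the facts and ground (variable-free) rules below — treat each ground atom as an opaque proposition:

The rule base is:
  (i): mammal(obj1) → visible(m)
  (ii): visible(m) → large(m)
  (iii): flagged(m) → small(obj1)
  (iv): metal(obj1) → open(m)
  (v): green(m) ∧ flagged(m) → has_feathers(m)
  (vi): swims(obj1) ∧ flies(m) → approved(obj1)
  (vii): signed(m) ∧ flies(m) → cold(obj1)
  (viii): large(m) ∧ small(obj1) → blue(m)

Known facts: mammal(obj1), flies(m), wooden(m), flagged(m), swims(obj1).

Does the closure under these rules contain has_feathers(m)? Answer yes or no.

no

Round 1: (i) [mammal(obj1) → visible(m)]; (iii) [flagged(m) → small(obj1)]; (vi) [swims(obj1) ∧ flies(m) → approved(obj1)]. New: visible(m), small(obj1), approved(obj1).
Round 2: (ii) [visible(m) → large(m)]. New: large(m).
Round 3: (viii) [large(m) ∧ small(obj1) → blue(m)]. New: blue(m).
Fixed point reached. has_feathers(m) is concluded only by (v); (v) needs green(m) (never derived).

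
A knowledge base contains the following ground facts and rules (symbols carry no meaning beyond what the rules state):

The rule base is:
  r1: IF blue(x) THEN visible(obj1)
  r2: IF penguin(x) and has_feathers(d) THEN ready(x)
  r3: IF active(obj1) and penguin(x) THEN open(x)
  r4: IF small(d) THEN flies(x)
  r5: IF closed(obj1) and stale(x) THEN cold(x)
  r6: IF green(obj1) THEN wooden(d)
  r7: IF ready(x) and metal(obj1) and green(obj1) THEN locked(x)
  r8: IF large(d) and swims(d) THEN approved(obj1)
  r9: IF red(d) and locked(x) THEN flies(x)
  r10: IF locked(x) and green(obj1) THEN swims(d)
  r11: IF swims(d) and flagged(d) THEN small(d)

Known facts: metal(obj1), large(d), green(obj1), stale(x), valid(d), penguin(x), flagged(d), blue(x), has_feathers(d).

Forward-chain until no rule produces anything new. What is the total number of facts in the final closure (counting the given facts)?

17

Round 1 fires r1, r2, r6, giving visible(obj1), ready(x), wooden(d).
Round 2 fires r7, giving locked(x).
Round 3 fires r10, giving swims(d).
Round 4 fires r8, r11, giving approved(obj1), small(d).
Round 5 fires r4, giving flies(x).
Closure: {approved(obj1), blue(x), flagged(d), flies(x), green(obj1), has_feathers(d), large(d), locked(x), metal(obj1), penguin(x), ready(x), small(d), stale(x), swims(d), valid(d), visible(obj1), wooden(d)} — 17 facts.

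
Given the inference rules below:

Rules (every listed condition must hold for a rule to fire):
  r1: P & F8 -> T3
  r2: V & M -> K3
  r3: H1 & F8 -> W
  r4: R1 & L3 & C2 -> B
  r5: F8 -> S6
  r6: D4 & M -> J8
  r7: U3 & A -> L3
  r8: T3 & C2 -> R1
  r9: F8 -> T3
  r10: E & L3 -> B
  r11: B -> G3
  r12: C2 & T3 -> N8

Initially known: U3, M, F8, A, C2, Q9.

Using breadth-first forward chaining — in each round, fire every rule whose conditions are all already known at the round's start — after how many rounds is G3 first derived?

4

Round 1: r5 [F8 -> S6]; r7 [U3 & A -> L3]; r9 [F8 -> T3]. New: S6, L3, T3.
Round 2: r8 [T3 & C2 -> R1]; r12 [C2 & T3 -> N8]. New: R1, N8.
Round 3: r4 [R1 & L3 & C2 -> B]. New: B.
Round 4: r11 [B -> G3]. New: G3.
G3 first appears in round 4.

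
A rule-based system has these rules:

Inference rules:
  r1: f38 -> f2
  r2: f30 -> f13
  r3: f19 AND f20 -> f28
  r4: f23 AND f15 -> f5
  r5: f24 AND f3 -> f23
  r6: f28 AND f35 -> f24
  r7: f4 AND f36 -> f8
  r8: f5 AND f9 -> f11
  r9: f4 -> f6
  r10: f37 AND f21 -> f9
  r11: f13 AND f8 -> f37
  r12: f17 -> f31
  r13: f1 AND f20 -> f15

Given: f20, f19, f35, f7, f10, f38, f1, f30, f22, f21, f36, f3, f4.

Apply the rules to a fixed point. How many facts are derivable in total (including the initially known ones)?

25

Round 1 fires r1, r2, r3, r7, r9, r13, giving f2, f13, f28, f8, f6, f15.
Round 2 fires r6, r11, giving f24, f37.
Round 3 fires r5, r10, giving f23, f9.
Round 4 fires r4, giving f5.
Round 5 fires r8, giving f11.
Closure: {f1, f10, f11, f13, f15, f19, f2, f20, f21, f22, f23, f24, f28, f3, f30, f35, f36, f37, f38, f4, f5, f6, f7, f8, f9} — 25 facts.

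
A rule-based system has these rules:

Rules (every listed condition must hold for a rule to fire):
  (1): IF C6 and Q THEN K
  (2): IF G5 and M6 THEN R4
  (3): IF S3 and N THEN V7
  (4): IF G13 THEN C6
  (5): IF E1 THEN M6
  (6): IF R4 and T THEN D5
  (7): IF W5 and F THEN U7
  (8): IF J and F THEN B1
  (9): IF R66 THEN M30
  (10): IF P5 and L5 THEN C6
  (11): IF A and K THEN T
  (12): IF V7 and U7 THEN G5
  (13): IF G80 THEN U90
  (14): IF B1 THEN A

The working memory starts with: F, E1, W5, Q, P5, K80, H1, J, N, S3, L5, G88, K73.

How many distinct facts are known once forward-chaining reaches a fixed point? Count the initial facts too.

[1] (3) [IF S3 and N THEN V7]; (5) [IF E1 THEN M6]; (7) [IF W5 and F THEN U7]; (8) [IF J and F THEN B1]; (10) [IF P5 and L5 THEN C6]. ⇒ new: V7, M6, U7, B1, C6.
[2] (1) [IF C6 and Q THEN K]; (12) [IF V7 and U7 THEN G5]; (14) [IF B1 THEN A]. ⇒ new: K, G5, A.
[3] (2) [IF G5 and M6 THEN R4]; (11) [IF A and K THEN T]. ⇒ new: R4, T.
[4] (6) [IF R4 and T THEN D5]. ⇒ new: D5.
Closure: {A, B1, C6, D5, E1, F, G5, G88, H1, J, K, K73, K80, L5, M6, N, P5, Q, R4, S3, T, U7, V7, W5} — 24 facts.

24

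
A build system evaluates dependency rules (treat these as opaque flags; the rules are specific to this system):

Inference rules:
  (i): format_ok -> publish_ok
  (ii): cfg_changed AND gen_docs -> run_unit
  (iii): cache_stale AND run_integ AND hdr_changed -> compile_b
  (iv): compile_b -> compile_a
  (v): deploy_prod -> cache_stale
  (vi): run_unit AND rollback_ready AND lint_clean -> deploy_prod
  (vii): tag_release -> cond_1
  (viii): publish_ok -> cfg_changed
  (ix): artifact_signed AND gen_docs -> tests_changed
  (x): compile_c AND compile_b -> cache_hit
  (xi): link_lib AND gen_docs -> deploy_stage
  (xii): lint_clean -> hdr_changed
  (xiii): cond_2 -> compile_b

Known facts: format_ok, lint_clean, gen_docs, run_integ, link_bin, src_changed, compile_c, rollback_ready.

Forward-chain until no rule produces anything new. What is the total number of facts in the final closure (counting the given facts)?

17

Round 1: (i) [format_ok -> publish_ok]; (xii) [lint_clean -> hdr_changed]. Adds publish_ok, hdr_changed.
Round 2: (viii) [publish_ok -> cfg_changed]. Adds cfg_changed.
Round 3: (ii) [cfg_changed AND gen_docs -> run_unit]. Adds run_unit.
Round 4: (vi) [run_unit AND rollback_ready AND lint_clean -> deploy_prod]. Adds deploy_prod.
Round 5: (v) [deploy_prod -> cache_stale]. Adds cache_stale.
Round 6: (iii) [cache_stale AND run_integ AND hdr_changed -> compile_b]. Adds compile_b.
Round 7: (iv) [compile_b -> compile_a]; (x) [compile_c AND compile_b -> cache_hit]. Adds compile_a, cache_hit.
Closure: {cache_hit, cache_stale, cfg_changed, compile_a, compile_b, compile_c, deploy_prod, format_ok, gen_docs, hdr_changed, link_bin, lint_clean, publish_ok, rollback_ready, run_integ, run_unit, src_changed} — 17 facts.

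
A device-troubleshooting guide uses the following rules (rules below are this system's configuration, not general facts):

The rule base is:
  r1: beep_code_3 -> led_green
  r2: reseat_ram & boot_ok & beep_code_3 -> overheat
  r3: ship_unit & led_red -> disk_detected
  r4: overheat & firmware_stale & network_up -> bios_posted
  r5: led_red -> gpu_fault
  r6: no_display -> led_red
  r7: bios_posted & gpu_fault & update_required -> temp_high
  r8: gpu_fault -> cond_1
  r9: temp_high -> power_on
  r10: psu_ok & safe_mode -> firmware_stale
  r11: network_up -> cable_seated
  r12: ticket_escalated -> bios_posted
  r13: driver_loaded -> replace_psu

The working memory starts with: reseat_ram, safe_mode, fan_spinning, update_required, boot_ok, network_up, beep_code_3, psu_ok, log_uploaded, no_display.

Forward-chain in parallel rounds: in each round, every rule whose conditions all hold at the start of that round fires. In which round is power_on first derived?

4

Round 1 — r1, r2, r6, r10, r11, derive led_green, overheat, led_red, firmware_stale, cable_seated.
Round 2 — r4, r5, derive bios_posted, gpu_fault.
Round 3 — r7, r8, derive temp_high, cond_1.
Round 4 — r9, derive power_on.
power_on first appears in round 4.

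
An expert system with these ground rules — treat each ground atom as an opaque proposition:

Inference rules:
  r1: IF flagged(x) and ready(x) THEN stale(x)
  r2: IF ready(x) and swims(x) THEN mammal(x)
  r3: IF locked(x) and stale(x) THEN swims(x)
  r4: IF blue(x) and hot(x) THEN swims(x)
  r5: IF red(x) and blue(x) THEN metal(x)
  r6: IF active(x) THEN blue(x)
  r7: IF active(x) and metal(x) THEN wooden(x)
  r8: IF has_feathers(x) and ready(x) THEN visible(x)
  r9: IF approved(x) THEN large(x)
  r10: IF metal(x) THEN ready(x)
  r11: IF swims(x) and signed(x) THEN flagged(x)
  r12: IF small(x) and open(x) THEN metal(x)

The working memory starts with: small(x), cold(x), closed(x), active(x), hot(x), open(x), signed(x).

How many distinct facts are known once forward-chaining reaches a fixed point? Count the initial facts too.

Round 1 fires r6, r12, giving blue(x), metal(x).
Round 2 fires r4, r7, r10, giving swims(x), wooden(x), ready(x).
Round 3 fires r2, r11, giving mammal(x), flagged(x).
Round 4 fires r1, giving stale(x).
Closure: {active(x), blue(x), closed(x), cold(x), flagged(x), hot(x), mammal(x), metal(x), open(x), ready(x), signed(x), small(x), stale(x), swims(x), wooden(x)} — 15 facts.

15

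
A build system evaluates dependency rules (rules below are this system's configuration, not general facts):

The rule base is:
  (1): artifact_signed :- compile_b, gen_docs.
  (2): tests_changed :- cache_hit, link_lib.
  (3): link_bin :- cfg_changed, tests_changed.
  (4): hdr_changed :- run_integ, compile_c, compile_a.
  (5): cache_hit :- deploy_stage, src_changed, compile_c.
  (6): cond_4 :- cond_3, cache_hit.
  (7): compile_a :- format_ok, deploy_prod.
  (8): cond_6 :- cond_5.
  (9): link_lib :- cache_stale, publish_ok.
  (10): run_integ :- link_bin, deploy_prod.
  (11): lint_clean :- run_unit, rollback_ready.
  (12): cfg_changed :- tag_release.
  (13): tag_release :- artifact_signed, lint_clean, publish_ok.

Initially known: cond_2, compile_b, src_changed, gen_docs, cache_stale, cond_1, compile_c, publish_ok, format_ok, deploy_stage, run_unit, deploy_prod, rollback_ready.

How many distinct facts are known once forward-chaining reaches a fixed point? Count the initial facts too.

Round 1: (1) [artifact_signed :- compile_b, gen_docs.]; (5) [cache_hit :- deploy_stage, src_changed, compile_c.]; (7) [compile_a :- format_ok, deploy_prod.]; (9) [link_lib :- cache_stale, publish_ok.]; (11) [lint_clean :- run_unit, rollback_ready.]. New: artifact_signed, cache_hit, compile_a, link_lib, lint_clean.
Round 2: (2) [tests_changed :- cache_hit, link_lib.]; (13) [tag_release :- artifact_signed, lint_clean, publish_ok.]. New: tests_changed, tag_release.
Round 3: (12) [cfg_changed :- tag_release.]. New: cfg_changed.
Round 4: (3) [link_bin :- cfg_changed, tests_changed.]. New: link_bin.
Round 5: (10) [run_integ :- link_bin, deploy_prod.]. New: run_integ.
Round 6: (4) [hdr_changed :- run_integ, compile_c, compile_a.]. New: hdr_changed.
Closure: {artifact_signed, cache_hit, cache_stale, cfg_changed, compile_a, compile_b, compile_c, cond_1, cond_2, deploy_prod, deploy_stage, format_ok, gen_docs, hdr_changed, link_bin, link_lib, lint_clean, publish_ok, rollback_ready, run_integ, run_unit, src_changed, tag_release, tests_changed} — 24 facts.

24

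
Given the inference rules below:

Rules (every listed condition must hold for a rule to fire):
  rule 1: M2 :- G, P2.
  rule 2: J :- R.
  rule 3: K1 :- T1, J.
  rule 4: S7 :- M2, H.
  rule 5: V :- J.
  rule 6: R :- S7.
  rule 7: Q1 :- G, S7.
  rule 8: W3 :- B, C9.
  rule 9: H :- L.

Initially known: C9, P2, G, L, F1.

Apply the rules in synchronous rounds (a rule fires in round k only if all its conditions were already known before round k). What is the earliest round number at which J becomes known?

[1] rule 1 [M2 :- G, P2.]; rule 9 [H :- L.]. ⇒ new: M2, H.
[2] rule 4 [S7 :- M2, H.]. ⇒ new: S7.
[3] rule 6 [R :- S7.]; rule 7 [Q1 :- G, S7.]. ⇒ new: R, Q1.
[4] rule 2 [J :- R.]. ⇒ new: J.
J first appears in round 4.

4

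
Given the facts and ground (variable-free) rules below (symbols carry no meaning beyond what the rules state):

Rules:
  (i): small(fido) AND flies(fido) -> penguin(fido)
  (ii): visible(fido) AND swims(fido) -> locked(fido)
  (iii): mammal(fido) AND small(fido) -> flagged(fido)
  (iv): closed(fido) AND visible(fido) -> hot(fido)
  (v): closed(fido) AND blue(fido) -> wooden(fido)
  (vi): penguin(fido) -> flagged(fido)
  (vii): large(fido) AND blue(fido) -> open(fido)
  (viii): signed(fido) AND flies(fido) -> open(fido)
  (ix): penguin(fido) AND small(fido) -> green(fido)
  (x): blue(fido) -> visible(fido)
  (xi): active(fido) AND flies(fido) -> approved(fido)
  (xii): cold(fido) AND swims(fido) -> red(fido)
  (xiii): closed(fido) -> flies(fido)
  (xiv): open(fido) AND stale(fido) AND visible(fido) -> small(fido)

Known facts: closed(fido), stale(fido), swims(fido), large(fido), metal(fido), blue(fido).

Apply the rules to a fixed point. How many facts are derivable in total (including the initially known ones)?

16

[1] (v) [closed(fido) AND blue(fido) -> wooden(fido)]; (vii) [large(fido) AND blue(fido) -> open(fido)]; (x) [blue(fido) -> visible(fido)]; (xiii) [closed(fido) -> flies(fido)]. ⇒ new: wooden(fido), open(fido), visible(fido), flies(fido).
[2] (ii) [visible(fido) AND swims(fido) -> locked(fido)]; (iv) [closed(fido) AND visible(fido) -> hot(fido)]; (xiv) [open(fido) AND stale(fido) AND visible(fido) -> small(fido)]. ⇒ new: locked(fido), hot(fido), small(fido).
[3] (i) [small(fido) AND flies(fido) -> penguin(fido)]. ⇒ new: penguin(fido).
[4] (vi) [penguin(fido) -> flagged(fido)]; (ix) [penguin(fido) AND small(fido) -> green(fido)]. ⇒ new: flagged(fido), green(fido).
Closure: {blue(fido), closed(fido), flagged(fido), flies(fido), green(fido), hot(fido), large(fido), locked(fido), metal(fido), open(fido), penguin(fido), small(fido), stale(fido), swims(fido), visible(fido), wooden(fido)} — 16 facts.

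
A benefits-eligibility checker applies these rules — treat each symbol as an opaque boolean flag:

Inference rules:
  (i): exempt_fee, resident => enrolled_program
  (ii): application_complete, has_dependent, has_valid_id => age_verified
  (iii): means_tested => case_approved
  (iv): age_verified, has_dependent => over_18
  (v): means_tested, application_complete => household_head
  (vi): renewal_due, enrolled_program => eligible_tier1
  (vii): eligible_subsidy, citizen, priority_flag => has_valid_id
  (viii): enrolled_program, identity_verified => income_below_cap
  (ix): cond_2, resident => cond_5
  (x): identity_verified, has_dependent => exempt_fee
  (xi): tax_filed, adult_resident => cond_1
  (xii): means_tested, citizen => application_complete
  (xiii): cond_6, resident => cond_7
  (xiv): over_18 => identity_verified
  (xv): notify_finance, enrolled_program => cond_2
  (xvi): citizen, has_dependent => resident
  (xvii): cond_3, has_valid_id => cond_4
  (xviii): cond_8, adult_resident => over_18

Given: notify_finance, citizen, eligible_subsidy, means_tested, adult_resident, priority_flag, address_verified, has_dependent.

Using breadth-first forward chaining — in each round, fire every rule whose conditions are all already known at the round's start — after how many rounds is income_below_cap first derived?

[1] (iii) [means_tested => case_approved]; (vii) [eligible_subsidy, citizen, priority_flag => has_valid_id]; (xii) [means_tested, citizen => application_complete]; (xvi) [citizen, has_dependent => resident]. ⇒ new: case_approved, has_valid_id, application_complete, resident.
[2] (ii) [application_complete, has_dependent, has_valid_id => age_verified]; (v) [means_tested, application_complete => household_head]. ⇒ new: age_verified, household_head.
[3] (iv) [age_verified, has_dependent => over_18]. ⇒ new: over_18.
[4] (xiv) [over_18 => identity_verified]. ⇒ new: identity_verified.
[5] (x) [identity_verified, has_dependent => exempt_fee]. ⇒ new: exempt_fee.
[6] (i) [exempt_fee, resident => enrolled_program]. ⇒ new: enrolled_program.
[7] (viii) [enrolled_program, identity_verified => income_below_cap]; (xv) [notify_finance, enrolled_program => cond_2]. ⇒ new: income_below_cap, cond_2.
income_below_cap first appears in round 7.

7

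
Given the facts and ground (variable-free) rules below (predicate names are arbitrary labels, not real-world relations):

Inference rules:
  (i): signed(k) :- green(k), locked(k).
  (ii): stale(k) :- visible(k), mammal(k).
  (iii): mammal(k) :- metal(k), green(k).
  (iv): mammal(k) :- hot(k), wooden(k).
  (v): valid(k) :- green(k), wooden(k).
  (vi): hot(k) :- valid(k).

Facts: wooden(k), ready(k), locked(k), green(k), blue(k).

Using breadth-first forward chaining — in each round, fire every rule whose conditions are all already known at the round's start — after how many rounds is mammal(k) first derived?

Round 1: (i) [signed(k) :- green(k), locked(k).]; (v) [valid(k) :- green(k), wooden(k).]. New: signed(k), valid(k).
Round 2: (vi) [hot(k) :- valid(k).]. New: hot(k).
Round 3: (iv) [mammal(k) :- hot(k), wooden(k).]. New: mammal(k).
mammal(k) first appears in round 3.

3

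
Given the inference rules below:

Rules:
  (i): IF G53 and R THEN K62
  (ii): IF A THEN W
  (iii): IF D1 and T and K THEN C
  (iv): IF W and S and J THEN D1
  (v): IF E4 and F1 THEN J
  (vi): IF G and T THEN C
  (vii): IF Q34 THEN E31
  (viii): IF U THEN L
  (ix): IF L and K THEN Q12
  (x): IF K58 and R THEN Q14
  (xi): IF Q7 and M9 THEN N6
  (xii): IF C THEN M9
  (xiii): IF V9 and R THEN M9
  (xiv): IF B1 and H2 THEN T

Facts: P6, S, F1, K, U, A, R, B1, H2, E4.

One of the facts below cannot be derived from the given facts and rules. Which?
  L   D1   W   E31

Round 1: (ii) [IF A THEN W]; (v) [IF E4 and F1 THEN J]; (viii) [IF U THEN L]; (xiv) [IF B1 and H2 THEN T]. New: W, J, L, T.
Round 2: (iv) [IF W and S and J THEN D1]; (ix) [IF L and K THEN Q12]. New: D1, Q12.
Round 3: (iii) [IF D1 and T and K THEN C]. New: C.
Round 4: (xii) [IF C THEN M9]. New: M9.
Derived: D1 (round 2), L (round 1), W (round 1). E31 never appears in any round.

E31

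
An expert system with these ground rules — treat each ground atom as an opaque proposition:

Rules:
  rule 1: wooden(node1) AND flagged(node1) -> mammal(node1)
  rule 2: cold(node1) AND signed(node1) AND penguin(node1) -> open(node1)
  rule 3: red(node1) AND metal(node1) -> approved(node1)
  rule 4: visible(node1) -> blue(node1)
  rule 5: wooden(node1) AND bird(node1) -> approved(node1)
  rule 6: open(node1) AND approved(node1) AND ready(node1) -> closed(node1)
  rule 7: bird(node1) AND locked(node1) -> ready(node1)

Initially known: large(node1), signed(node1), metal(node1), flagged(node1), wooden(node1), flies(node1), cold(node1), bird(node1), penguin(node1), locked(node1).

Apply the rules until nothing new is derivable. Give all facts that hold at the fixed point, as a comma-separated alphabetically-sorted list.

approved(node1), bird(node1), closed(node1), cold(node1), flagged(node1), flies(node1), large(node1), locked(node1), mammal(node1), metal(node1), open(node1), penguin(node1), ready(node1), signed(node1), wooden(node1)

Round 1: rule 1 [wooden(node1) AND flagged(node1) -> mammal(node1)]; rule 2 [cold(node1) AND signed(node1) AND penguin(node1) -> open(node1)]; rule 5 [wooden(node1) AND bird(node1) -> approved(node1)]; rule 7 [bird(node1) AND locked(node1) -> ready(node1)]. Adds mammal(node1), open(node1), approved(node1), ready(node1).
Round 2: rule 6 [open(node1) AND approved(node1) AND ready(node1) -> closed(node1)]. Adds closed(node1).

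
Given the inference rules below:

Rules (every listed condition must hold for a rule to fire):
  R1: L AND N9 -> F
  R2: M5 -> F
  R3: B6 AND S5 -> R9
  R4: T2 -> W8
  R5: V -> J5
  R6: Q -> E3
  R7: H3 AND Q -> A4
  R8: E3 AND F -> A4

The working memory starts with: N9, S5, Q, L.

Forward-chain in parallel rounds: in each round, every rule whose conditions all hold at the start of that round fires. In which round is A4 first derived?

Round 1: R1 [L AND N9 -> F]; R6 [Q -> E3]. New: F, E3.
Round 2: R8 [E3 AND F -> A4]. New: A4.
A4 first appears in round 2.

2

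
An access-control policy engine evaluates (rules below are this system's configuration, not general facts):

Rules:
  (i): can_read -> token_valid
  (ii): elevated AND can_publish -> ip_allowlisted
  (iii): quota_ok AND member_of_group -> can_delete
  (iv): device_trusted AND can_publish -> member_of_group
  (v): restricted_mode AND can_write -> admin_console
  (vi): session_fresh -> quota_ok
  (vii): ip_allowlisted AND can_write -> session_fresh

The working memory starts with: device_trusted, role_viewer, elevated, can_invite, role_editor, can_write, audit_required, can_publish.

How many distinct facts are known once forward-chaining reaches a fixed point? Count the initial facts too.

Round 1 fires (ii), (iv), giving ip_allowlisted, member_of_group.
Round 2 fires (vii), giving session_fresh.
Round 3 fires (vi), giving quota_ok.
Round 4 fires (iii), giving can_delete.
Closure: {audit_required, can_delete, can_invite, can_publish, can_write, device_trusted, elevated, ip_allowlisted, member_of_group, quota_ok, role_editor, role_viewer, session_fresh} — 13 facts.

13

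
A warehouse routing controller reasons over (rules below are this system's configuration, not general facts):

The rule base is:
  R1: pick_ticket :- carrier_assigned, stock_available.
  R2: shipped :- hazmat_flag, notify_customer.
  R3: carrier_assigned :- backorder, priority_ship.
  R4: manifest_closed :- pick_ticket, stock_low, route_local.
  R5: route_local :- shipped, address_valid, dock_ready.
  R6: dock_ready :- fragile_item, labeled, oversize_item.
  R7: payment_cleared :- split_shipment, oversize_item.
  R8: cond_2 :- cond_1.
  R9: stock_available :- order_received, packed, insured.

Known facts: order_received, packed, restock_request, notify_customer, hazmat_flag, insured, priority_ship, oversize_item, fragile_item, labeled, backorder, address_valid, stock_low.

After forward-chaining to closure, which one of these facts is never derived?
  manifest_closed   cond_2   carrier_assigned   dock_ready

cond_2

Round 1: R2 [shipped :- hazmat_flag, notify_customer.]; R3 [carrier_assigned :- backorder, priority_ship.]; R6 [dock_ready :- fragile_item, labeled, oversize_item.]; R9 [stock_available :- order_received, packed, insured.]. New: shipped, carrier_assigned, dock_ready, stock_available.
Round 2: R1 [pick_ticket :- carrier_assigned, stock_available.]; R5 [route_local :- shipped, address_valid, dock_ready.]. New: pick_ticket, route_local.
Round 3: R4 [manifest_closed :- pick_ticket, stock_low, route_local.]. New: manifest_closed.
Derived: manifest_closed (round 3), dock_ready (round 1), carrier_assigned (round 1). cond_2 never appears in any round.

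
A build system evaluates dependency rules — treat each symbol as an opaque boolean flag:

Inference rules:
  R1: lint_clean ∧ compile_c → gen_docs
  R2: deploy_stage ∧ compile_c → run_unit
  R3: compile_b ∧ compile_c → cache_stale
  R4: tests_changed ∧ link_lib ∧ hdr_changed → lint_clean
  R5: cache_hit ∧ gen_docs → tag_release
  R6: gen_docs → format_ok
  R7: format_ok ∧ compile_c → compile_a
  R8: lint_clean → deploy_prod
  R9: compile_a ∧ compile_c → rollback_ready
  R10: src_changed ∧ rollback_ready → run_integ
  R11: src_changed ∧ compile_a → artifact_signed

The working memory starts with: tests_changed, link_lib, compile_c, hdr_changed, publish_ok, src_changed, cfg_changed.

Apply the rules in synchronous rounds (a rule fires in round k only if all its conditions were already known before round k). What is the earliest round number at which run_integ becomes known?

Round 1 fires R4, giving lint_clean.
Round 2 fires R1, R8, giving gen_docs, deploy_prod.
Round 3 fires R6, giving format_ok.
Round 4 fires R7, giving compile_a.
Round 5 fires R9, R11, giving rollback_ready, artifact_signed.
Round 6 fires R10, giving run_integ.
run_integ first appears in round 6.

6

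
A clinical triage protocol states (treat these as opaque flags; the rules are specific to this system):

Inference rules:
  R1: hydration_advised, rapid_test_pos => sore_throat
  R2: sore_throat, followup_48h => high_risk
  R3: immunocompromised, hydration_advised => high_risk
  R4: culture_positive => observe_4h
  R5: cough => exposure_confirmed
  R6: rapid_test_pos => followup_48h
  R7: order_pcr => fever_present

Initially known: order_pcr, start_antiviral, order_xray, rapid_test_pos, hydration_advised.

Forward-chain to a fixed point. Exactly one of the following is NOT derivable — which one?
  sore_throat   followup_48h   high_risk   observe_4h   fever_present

observe_4h

Round 1 — R1, R6, R7, derive sore_throat, followup_48h, fever_present.
Round 2 — R2, derive high_risk.
Derived: high_risk (round 2), fever_present (round 1), followup_48h (round 1), sore_throat (round 1). observe_4h never appears in any round.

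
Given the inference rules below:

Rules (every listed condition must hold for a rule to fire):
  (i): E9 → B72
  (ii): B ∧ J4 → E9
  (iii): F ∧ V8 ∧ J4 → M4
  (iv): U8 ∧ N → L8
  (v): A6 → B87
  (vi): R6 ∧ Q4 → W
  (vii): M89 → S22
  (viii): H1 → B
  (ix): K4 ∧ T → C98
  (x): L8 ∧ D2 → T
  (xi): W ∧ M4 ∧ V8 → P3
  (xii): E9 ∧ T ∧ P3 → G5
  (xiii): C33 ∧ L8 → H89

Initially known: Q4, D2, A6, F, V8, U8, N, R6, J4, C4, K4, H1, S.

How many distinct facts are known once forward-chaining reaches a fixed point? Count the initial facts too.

Round 1: (iii) [F ∧ V8 ∧ J4 → M4]; (iv) [U8 ∧ N → L8]; (v) [A6 → B87]; (vi) [R6 ∧ Q4 → W]; (viii) [H1 → B]. New: M4, L8, B87, W, B.
Round 2: (ii) [B ∧ J4 → E9]; (x) [L8 ∧ D2 → T]; (xi) [W ∧ M4 ∧ V8 → P3]. New: E9, T, P3.
Round 3: (i) [E9 → B72]; (ix) [K4 ∧ T → C98]; (xii) [E9 ∧ T ∧ P3 → G5]. New: B72, C98, G5.
Closure: {A6, B, B72, B87, C4, C98, D2, E9, F, G5, H1, J4, K4, L8, M4, N, P3, Q4, R6, S, T, U8, V8, W} — 24 facts.

24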